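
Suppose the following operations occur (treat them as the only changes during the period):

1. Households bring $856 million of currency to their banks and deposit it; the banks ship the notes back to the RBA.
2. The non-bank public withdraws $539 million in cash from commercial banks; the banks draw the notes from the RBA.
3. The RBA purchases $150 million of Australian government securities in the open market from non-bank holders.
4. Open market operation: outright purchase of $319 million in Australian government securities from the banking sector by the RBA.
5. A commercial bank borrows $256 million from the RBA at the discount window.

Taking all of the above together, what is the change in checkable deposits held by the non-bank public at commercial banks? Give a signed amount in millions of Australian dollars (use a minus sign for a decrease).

Currency deposit $856 million: non-bank counterparties' bank balances rise → +$856M.
Currency withdrawal $539 million: non-bank counterparties' bank balances fall → −$539M.
Asset purchase (from non-banks) $150 million: non-bank counterparties' bank balances rise → +$150M.
OMO purchase (from banks) $319 million: the counterparty is a bank, so public deposits are unchanged → 0.
Discount-window loan $256 million: the counterparty is a bank, so public deposits are unchanged → 0.
Net: 856 − 539 + 150 + 0 + 0 = +$467 million.

+$467 million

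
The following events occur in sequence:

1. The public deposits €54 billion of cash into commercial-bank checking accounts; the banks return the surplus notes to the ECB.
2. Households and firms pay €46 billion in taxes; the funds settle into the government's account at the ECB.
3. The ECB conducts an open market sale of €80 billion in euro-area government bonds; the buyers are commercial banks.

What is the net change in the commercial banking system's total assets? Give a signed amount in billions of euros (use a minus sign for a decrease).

ECB balance sheet:
  Assets:      Securities −€80B
  Liabilities: Bank reserves −€72B, Currency in circulation −€54B, Government deposits +€46B
Commercial banking system:
  Assets:      Reserves at CB −€72B, Securities +€80B
  Liabilities: Checkable deposits +€8B
Change in total bank assets = +€8 billion.

+€8 billion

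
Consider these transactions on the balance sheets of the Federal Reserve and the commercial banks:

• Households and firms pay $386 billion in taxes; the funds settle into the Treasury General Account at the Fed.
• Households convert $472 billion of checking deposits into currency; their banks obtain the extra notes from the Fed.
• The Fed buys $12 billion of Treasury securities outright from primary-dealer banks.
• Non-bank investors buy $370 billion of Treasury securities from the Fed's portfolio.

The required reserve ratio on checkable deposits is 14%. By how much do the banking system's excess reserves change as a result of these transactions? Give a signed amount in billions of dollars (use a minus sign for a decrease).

-$1044.08 billion

Government account inflow $386 billion: reserves −$386B, deposits −$386B.
Currency withdrawal $472 billion: reserves −$472B, deposits −$472B.
OMO purchase (from banks) $12 billion: reserves +$12B, deposits 0.
Asset sale (to non-banks) $370 billion: reserves −$370B, deposits −$370B.
Totals: Δreserves = −$1216B, Δdeposits = −$1228B.
Δrequired reserves = 14% × −$1228B = −$171.92B.
Δexcess reserves = Δreserves − Δrequired = −$1216B − (−$171.92B) = -$1044.08 billion.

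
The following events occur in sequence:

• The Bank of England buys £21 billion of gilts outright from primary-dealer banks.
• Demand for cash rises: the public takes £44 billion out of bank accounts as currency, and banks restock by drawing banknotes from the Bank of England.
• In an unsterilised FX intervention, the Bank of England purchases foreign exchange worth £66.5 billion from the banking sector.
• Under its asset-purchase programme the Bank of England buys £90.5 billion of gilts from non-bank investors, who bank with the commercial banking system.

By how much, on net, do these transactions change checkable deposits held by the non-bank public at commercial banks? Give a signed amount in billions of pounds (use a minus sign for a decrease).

OMO purchase (from banks) £21 billion: the counterparty is a bank, so public deposits are unchanged → 0.
Currency withdrawal £44 billion: non-bank counterparties' bank balances fall → −£44B.
FX purchase £66.5 billion: the counterparty is a bank, so public deposits are unchanged → 0.
Asset purchase (from non-banks) £90.5 billion: non-bank counterparties' bank balances rise → +£90.5B.
Net: 0 − 44 + 0 + 90.5 = +£46.5 billion.

+£46.5 billion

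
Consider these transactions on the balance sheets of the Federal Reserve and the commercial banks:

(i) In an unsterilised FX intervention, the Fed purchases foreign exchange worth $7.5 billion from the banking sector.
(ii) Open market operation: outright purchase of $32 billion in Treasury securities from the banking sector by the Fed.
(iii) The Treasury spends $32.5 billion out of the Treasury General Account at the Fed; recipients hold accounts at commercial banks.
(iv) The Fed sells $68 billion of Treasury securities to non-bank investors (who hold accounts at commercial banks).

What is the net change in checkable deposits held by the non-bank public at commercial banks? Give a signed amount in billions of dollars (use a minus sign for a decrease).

-$35.5 billion

FX purchase $7.5 billion: the counterparty is a bank, so public deposits are unchanged → 0.
OMO purchase (from banks) $32 billion: the counterparty is a bank, so public deposits are unchanged → 0.
Government spending $32.5 billion: non-bank counterparties' bank balances rise → +$32.5B.
Asset sale (to non-banks) $68 billion: non-bank counterparties' bank balances fall → −$68B.
Net: 0 + 0 + 32.5 − 68 = -$35.5 billion.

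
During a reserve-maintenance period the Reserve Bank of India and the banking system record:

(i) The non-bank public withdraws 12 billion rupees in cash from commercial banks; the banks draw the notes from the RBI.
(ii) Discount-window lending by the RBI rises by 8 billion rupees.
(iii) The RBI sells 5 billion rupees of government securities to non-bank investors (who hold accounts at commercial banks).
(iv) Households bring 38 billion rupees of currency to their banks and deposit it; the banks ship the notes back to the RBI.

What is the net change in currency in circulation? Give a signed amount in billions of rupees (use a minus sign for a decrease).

Currency withdrawal 12 billion rupees: notes leave the central bank → +12B.
Discount-window loan 8 billion rupees: no currency enters or leaves circulation → 0.
Asset sale (to non-banks) 5 billion rupees: no currency enters or leaves circulation → 0.
Currency deposit 38 billion rupees: notes return to the central bank → −38B.
Net: 12 + 0 + 0 − 38 = -26 billion.

-26 billion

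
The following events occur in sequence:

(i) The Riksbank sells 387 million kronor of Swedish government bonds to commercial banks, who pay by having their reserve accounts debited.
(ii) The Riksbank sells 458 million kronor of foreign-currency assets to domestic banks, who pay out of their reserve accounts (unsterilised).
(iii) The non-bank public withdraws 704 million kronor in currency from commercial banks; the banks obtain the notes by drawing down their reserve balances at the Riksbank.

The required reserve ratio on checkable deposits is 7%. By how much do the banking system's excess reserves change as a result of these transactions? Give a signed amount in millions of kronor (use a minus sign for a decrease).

OMO sale (to banks) 387 million kronor: reserves −387M, deposits 0.
FX sale 458 million kronor: reserves −458M, deposits 0.
Currency withdrawal 704 million kronor: reserves −704M, deposits −704M.
Totals: Δreserves = −1549M, Δdeposits = −704M.
Δrequired reserves = 7% × −704M = −49.28M.
Δexcess reserves = Δreserves − Δrequired = −1549M − (−49.28M) = -1499.72 million.

-1499.72 million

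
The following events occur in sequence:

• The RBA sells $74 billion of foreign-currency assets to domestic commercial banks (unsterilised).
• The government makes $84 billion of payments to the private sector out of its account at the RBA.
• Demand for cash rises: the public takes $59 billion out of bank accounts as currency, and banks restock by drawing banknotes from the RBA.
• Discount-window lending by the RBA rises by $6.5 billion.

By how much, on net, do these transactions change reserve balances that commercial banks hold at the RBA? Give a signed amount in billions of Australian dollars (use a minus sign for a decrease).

FX sale $74 billion: the buying banks pay out of their reserve balances → −$74B.
Government spending $84 billion: government payments flow into bank reserve accounts → +$84B.
Currency withdrawal $59 billion: banks swap reserves for currency → −$59B.
Discount-window loan $6.5 billion: the loan is credited to the bank's reserve account → +$6.5B.
Net: −74 + 84 − 59 + 6.5 = -$42.5 billion.

-$42.5 billion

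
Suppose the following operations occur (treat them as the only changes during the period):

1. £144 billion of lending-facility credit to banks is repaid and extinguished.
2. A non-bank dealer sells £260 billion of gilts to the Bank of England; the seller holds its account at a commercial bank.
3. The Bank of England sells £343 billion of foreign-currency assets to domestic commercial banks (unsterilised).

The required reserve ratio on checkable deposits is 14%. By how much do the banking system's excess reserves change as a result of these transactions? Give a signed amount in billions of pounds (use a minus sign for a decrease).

-£263.4 billion

Discount-window repayment £144 billion: reserves −£144B, deposits 0.
Asset purchase (from non-banks) £260 billion: reserves +£260B, deposits +£260B.
FX sale £343 billion: reserves −£343B, deposits 0.
Totals: Δreserves = −£227B, Δdeposits = +£260B.
Δrequired reserves = 14% × +£260B = +£36.4B.
Δexcess reserves = Δreserves − Δrequired = −£227B − (+£36.4B) = -£263.4 billion.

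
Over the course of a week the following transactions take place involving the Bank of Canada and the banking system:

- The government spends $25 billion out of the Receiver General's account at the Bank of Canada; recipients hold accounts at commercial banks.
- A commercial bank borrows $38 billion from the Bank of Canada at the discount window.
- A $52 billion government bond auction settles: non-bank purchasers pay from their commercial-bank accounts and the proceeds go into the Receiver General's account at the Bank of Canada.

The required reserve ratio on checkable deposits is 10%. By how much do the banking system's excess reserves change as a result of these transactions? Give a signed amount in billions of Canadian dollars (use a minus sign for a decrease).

+$13.7 billion

Government spending $25 billion: reserves +$25B, deposits +$25B.
Discount-window loan $38 billion: reserves +$38B, deposits 0.
Government account inflow $52 billion: reserves −$52B, deposits −$52B.
Totals: Δreserves = +$11B, Δdeposits = −$27B.
Δrequired reserves = 10% × −$27B = −$2.7B.
Δexcess reserves = Δreserves − Δrequired = +$11B − (−$2.7B) = +$13.7 billion.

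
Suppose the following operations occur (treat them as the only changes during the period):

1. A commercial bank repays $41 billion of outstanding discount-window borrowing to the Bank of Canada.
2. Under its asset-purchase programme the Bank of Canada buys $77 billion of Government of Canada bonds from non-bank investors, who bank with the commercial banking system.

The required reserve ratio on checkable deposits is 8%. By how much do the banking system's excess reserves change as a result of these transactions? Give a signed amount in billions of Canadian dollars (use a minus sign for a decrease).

+$29.84 billion

Discount-window repayment $41 billion: reserves −$41B, deposits 0.
Asset purchase (from non-banks) $77 billion: reserves +$77B, deposits +$77B.
Totals: Δreserves = +$36B, Δdeposits = +$77B.
Δrequired reserves = 8% × +$77B = +$6.16B.
Δexcess reserves = Δreserves − Δrequired = +$36B − (+$6.16B) = +$29.84 billion.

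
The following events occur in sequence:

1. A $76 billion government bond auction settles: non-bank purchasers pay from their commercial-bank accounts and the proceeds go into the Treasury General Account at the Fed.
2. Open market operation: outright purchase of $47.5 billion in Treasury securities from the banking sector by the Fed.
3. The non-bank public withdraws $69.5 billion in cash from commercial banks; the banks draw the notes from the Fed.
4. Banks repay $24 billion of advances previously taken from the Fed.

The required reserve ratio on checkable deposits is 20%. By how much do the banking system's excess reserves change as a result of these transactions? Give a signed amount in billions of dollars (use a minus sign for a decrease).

-$92.9 billion

Government account inflow $76 billion: reserves −$76B, deposits −$76B.
OMO purchase (from banks) $47.5 billion: reserves +$47.5B, deposits 0.
Currency withdrawal $69.5 billion: reserves −$69.5B, deposits −$69.5B.
Discount-window repayment $24 billion: reserves −$24B, deposits 0.
Totals: Δreserves = −$122B, Δdeposits = −$145.5B.
Δrequired reserves = 20% × −$145.5B = −$29.1B.
Δexcess reserves = Δreserves − Δrequired = −$122B − (−$29.1B) = -$92.9 billion.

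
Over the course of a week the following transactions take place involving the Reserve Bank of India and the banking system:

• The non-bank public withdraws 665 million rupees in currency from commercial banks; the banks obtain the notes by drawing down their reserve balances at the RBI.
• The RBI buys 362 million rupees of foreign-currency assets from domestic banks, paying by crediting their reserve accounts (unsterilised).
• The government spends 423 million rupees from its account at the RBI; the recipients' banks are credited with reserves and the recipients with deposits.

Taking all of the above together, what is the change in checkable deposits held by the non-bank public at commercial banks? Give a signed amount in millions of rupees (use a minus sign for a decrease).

RBI balance sheet:
  Assets:      Foreign assets +362M
  Liabilities: Bank reserves +120M, Currency in circulation +665M, Government deposits −423M
Commercial banking system:
  Assets:      Reserves at CB +120M, Foreign assets −362M
  Liabilities: Checkable deposits −242M
So the change in checkable deposits held by the non-bank public at commercial banks is -242 million.

-242 million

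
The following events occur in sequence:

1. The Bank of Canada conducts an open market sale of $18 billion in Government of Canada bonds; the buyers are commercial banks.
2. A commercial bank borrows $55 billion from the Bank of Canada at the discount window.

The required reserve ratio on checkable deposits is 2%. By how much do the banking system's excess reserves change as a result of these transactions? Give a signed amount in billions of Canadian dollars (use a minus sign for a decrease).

OMO sale (to banks) $18 billion: reserves −$18B, deposits 0.
Discount-window loan $55 billion: reserves +$55B, deposits 0.
Totals: Δreserves = +$37B, Δdeposits = 0.
Δrequired reserves = 2% × 0 = 0.
Δexcess reserves = Δreserves − Δrequired = +$37B − (0) = +$37 billion.

+$37 billion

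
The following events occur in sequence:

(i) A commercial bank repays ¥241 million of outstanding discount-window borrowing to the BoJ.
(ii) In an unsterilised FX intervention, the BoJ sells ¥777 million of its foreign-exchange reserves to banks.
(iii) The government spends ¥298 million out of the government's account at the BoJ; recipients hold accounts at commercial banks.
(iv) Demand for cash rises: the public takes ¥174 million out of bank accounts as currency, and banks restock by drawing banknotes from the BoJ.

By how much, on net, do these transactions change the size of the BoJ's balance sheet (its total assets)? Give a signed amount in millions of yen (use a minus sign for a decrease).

-¥1018 million

Discount-window repayment ¥241 million: a BoJ asset is shed → −¥241M.
FX sale ¥777 million: a BoJ asset is shed → −¥777M.
Government spending ¥298 million: only the composition of liabilities changes → 0.
Currency withdrawal ¥174 million: only the composition of liabilities changes → 0.
Net: −241 − 777 + 0 + 0 = -¥1018 million.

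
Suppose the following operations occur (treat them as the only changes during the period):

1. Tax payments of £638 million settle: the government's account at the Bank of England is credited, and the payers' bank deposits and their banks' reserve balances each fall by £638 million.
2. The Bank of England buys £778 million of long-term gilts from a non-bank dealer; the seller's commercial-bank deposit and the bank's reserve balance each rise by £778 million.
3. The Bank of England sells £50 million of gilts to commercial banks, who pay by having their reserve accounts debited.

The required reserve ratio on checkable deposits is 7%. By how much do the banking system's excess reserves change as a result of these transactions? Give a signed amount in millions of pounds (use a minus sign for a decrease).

+£80.2 million

Government account inflow £638 million: reserves −£638M, deposits −£638M.
Asset purchase (from non-banks) £778 million: reserves +£778M, deposits +£778M.
OMO sale (to banks) £50 million: reserves −£50M, deposits 0.
Totals: Δreserves = +£90M, Δdeposits = +£140M.
Δrequired reserves = 7% × +£140M = +£9.8M.
Δexcess reserves = Δreserves − Δrequired = +£90M − (+£9.8M) = +£80.2 million.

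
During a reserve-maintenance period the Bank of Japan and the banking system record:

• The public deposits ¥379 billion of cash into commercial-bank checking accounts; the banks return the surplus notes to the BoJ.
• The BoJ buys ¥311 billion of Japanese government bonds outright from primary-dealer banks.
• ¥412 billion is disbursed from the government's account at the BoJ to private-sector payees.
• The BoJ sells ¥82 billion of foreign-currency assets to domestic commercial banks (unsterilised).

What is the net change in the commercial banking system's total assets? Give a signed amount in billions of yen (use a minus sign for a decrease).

+¥791 billion

BoJ balance sheet:
  Assets:      Securities +¥311B, Foreign assets −¥82B
  Liabilities: Bank reserves +¥1020B, Currency in circulation −¥379B, Government deposits −¥412B
Commercial banking system:
  Assets:      Reserves at CB +¥1020B, Securities −¥311B, Foreign assets +¥82B
  Liabilities: Checkable deposits +¥791B
Change in total bank assets = +¥791 billion.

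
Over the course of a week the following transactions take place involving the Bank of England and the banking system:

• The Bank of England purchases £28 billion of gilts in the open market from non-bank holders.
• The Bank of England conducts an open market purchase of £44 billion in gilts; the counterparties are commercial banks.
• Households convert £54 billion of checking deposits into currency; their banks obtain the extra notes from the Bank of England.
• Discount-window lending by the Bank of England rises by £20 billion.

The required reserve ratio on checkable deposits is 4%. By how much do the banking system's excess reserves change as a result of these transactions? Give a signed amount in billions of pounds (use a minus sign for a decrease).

Asset purchase (from non-banks) £28 billion: reserves +£28B, deposits +£28B.
OMO purchase (from banks) £44 billion: reserves +£44B, deposits 0.
Currency withdrawal £54 billion: reserves −£54B, deposits −£54B.
Discount-window loan £20 billion: reserves +£20B, deposits 0.
Totals: Δreserves = +£38B, Δdeposits = −£26B.
Δrequired reserves = 4% × −£26B = −£1.04B.
Δexcess reserves = Δreserves − Δrequired = +£38B − (−£1.04B) = +£39.04 billion.

+£39.04 billion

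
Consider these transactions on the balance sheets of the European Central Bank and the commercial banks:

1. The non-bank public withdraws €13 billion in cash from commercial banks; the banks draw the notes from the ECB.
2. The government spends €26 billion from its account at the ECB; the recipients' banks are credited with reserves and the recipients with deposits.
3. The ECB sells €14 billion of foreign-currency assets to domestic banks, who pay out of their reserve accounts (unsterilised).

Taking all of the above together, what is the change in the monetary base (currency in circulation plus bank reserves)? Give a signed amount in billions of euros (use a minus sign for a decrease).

ECB balance sheet:
  Assets:      Foreign assets −€14B
  Liabilities: Bank reserves −€1B, Currency in circulation +€13B, Government deposits −€26B
Monetary base = currency + reserves: +€13B + (−€1B) = +€12 billion.

+€12 billion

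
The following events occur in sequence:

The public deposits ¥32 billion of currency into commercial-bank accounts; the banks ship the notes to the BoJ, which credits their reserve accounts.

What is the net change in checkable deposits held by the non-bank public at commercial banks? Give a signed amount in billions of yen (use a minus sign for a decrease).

+¥32 billion

Currency deposit ¥32 billion: non-bank counterparties' bank balances rise → +¥32B.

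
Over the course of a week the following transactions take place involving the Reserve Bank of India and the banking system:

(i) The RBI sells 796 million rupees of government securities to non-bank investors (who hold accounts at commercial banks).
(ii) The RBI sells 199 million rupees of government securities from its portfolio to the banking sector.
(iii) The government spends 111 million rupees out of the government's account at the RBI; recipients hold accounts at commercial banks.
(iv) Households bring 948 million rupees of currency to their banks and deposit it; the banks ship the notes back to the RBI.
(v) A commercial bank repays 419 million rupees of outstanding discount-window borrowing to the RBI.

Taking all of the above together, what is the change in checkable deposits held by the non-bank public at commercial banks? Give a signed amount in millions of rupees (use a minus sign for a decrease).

RBI balance sheet:
  Assets:      Securities −995M, Loans to banks −419M
  Liabilities: Bank reserves −355M, Currency in circulation −948M, Government deposits −111M
Commercial banking system:
  Assets:      Reserves at CB −355M, Securities +199M
  Liabilities: Checkable deposits +263M, Borrowings from CB −419M
So the change in checkable deposits held by the non-bank public at commercial banks is +263 million.

+263 million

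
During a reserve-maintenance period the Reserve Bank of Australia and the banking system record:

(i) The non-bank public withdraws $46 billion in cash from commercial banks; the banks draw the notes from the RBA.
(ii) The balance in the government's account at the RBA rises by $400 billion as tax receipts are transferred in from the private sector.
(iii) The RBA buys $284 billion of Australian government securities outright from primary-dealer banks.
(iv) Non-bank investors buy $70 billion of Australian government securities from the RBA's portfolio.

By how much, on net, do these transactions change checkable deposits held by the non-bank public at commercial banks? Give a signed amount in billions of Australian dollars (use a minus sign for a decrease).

RBA balance sheet:
  Assets:      Securities +$214B
  Liabilities: Bank reserves −$232B, Currency in circulation +$46B, Government deposits +$400B
Commercial banking system:
  Assets:      Reserves at CB −$232B, Securities −$284B
  Liabilities: Checkable deposits −$516B
So the change in checkable deposits held by the non-bank public at commercial banks is -$516 billion.

-$516 billion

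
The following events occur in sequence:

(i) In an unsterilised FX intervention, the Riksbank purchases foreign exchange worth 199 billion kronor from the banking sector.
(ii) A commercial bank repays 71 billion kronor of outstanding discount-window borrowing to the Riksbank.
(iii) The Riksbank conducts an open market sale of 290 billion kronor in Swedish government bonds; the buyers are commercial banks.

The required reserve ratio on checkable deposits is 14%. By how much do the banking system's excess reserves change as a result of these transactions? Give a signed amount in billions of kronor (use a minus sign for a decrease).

FX purchase 199 billion kronor: reserves +199B, deposits 0.
Discount-window repayment 71 billion kronor: reserves −71B, deposits 0.
OMO sale (to banks) 290 billion kronor: reserves −290B, deposits 0.
Totals: Δreserves = −162B, Δdeposits = 0.
Δrequired reserves = 14% × 0 = 0.
Δexcess reserves = Δreserves − Δrequired = −162B − (0) = -162 billion.

-162 billion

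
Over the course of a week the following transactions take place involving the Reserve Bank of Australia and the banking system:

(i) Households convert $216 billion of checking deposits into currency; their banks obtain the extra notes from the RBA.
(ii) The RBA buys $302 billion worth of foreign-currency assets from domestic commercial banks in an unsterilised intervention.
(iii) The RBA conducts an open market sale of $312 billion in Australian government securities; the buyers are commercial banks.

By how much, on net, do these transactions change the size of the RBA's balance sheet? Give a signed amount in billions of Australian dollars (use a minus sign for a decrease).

-$10 billion

RBA balance sheet:
  Assets:      Securities −$312B, Foreign assets +$302B
  Liabilities: Bank reserves −$226B, Currency in circulation +$216B
Commercial banking system:
  Assets:      Reserves at CB −$226B, Securities +$312B, Foreign assets −$302B
  Liabilities: Checkable deposits −$216B
Change in total RBA assets = -$10 billion.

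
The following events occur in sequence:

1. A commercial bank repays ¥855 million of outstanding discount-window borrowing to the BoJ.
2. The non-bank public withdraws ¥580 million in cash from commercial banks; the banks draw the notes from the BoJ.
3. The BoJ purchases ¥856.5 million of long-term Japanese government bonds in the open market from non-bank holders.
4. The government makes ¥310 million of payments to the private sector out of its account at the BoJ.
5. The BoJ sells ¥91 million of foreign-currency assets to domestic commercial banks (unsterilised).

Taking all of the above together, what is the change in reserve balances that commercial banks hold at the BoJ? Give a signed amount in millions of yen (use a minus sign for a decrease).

-¥359.5 million

Discount-window repayment ¥855 million: repayment is debited from reserves → −¥855M.
Currency withdrawal ¥580 million: banks swap reserves for currency → −¥580M.
Asset purchase (from non-banks) ¥856.5 million: the BoJ pays by crediting reserve accounts → +¥856.5M.
Government spending ¥310 million: government payments flow into bank reserve accounts → +¥310M.
FX sale ¥91 million: the buying banks pay out of their reserve balances → −¥91M.
Net: −855 − 580 + 856.5 + 310 − 91 = -¥359.5 million.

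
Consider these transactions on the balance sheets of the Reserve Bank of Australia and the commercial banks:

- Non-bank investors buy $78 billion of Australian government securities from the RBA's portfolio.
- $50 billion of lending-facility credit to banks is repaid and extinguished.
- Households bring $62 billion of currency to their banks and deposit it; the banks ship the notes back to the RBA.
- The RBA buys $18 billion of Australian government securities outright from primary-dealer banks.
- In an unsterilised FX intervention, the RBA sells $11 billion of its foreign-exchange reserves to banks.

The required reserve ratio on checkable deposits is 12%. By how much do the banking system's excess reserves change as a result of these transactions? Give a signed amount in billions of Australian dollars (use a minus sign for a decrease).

-$57.08 billion

Asset sale (to non-banks) $78 billion: reserves −$78B, deposits −$78B.
Discount-window repayment $50 billion: reserves −$50B, deposits 0.
Currency deposit $62 billion: reserves +$62B, deposits +$62B.
OMO purchase (from banks) $18 billion: reserves +$18B, deposits 0.
FX sale $11 billion: reserves −$11B, deposits 0.
Totals: Δreserves = −$59B, Δdeposits = −$16B.
Δrequired reserves = 12% × −$16B = −$1.92B.
Δexcess reserves = Δreserves − Δrequired = −$59B − (−$1.92B) = -$57.08 billion.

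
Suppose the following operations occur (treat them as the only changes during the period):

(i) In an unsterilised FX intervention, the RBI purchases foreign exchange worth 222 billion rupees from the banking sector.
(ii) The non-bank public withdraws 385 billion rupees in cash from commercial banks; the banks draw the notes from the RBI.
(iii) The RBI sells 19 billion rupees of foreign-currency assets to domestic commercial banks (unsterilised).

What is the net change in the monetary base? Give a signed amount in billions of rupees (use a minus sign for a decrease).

+203 billion

FX purchase 222 billion rupees: RBI balance sheet expands → +222B.
Currency withdrawal 385 billion rupees: just a shift between currency and reserves — both are base money → 0.
FX sale 19 billion rupees: RBI balance sheet contracts → −19B.
Net: 222 + 0 − 19 = +203 billion.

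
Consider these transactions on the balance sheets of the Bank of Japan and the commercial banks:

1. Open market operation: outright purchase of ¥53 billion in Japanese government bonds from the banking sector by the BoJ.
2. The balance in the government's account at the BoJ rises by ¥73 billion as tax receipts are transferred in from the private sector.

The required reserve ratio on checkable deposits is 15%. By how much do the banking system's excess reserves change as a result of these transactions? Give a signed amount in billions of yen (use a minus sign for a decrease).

-¥9.05 billion

OMO purchase (from banks) ¥53 billion: reserves +¥53B, deposits 0.
Government account inflow ¥73 billion: reserves −¥73B, deposits −¥73B.
Totals: Δreserves = −¥20B, Δdeposits = −¥73B.
Δrequired reserves = 15% × −¥73B = −¥10.95B.
Δexcess reserves = Δreserves − Δrequired = −¥20B − (−¥10.95B) = -¥9.05 billion.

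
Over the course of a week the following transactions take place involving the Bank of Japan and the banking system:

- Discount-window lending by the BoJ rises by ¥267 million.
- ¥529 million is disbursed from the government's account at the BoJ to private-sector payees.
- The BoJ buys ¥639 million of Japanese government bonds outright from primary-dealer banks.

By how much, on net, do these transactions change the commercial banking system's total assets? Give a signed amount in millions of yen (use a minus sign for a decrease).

Discount-window loan ¥267 million: bank balance sheets expand → +¥267M.
Government spending ¥529 million: bank balance sheets expand → +¥529M.
OMO purchase (from banks) ¥639 million: just an asset swap on bank balance sheets → 0.
Net: 267 + 529 + 0 = +¥796 million.

+¥796 million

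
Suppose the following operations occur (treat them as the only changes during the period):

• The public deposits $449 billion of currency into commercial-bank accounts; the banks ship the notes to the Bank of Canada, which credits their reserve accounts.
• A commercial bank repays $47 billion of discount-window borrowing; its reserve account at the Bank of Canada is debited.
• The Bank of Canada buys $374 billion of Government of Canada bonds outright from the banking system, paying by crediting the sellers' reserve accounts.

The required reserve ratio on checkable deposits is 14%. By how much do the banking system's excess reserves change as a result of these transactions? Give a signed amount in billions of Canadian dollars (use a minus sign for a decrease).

Currency deposit $449 billion: reserves +$449B, deposits +$449B.
Discount-window repayment $47 billion: reserves −$47B, deposits 0.
OMO purchase (from banks) $374 billion: reserves +$374B, deposits 0.
Totals: Δreserves = +$776B, Δdeposits = +$449B.
Δrequired reserves = 14% × +$449B = +$62.86B.
Δexcess reserves = Δreserves − Δrequired = +$776B − (+$62.86B) = +$713.14 billion.

+$713.14 billion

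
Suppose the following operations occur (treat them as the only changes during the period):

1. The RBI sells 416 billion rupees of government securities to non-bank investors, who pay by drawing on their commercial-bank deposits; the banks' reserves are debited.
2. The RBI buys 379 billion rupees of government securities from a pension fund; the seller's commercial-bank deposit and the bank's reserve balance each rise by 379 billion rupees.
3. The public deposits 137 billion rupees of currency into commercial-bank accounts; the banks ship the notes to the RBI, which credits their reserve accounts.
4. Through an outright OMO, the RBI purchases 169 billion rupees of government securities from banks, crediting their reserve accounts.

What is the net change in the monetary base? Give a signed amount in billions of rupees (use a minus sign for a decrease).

+132 billion

Asset sale (to non-banks) 416 billion rupees: RBI balance sheet contracts → −416B.
Asset purchase (from non-banks) 379 billion rupees: RBI balance sheet expands → +379B.
Currency deposit 137 billion rupees: just a shift between currency and reserves — both are base money → 0.
OMO purchase (from banks) 169 billion rupees: RBI balance sheet expands → +169B.
Net: −416 + 379 + 0 + 169 = +132 billion.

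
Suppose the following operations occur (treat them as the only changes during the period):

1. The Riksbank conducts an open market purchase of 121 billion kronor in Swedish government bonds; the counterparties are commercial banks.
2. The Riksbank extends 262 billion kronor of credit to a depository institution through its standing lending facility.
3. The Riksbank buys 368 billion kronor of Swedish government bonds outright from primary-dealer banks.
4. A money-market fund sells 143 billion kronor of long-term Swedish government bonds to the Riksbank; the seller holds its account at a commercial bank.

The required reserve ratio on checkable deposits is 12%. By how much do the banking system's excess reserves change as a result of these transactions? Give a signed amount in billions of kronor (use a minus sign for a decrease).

OMO purchase (from banks) 121 billion kronor: reserves +121B, deposits 0.
Discount-window loan 262 billion kronor: reserves +262B, deposits 0.
OMO purchase (from banks) 368 billion kronor: reserves +368B, deposits 0.
Asset purchase (from non-banks) 143 billion kronor: reserves +143B, deposits +143B.
Totals: Δreserves = +894B, Δdeposits = +143B.
Δrequired reserves = 12% × +143B = +17.16B.
Δexcess reserves = Δreserves − Δrequired = +894B − (+17.16B) = +876.84 billion.

+876.84 billion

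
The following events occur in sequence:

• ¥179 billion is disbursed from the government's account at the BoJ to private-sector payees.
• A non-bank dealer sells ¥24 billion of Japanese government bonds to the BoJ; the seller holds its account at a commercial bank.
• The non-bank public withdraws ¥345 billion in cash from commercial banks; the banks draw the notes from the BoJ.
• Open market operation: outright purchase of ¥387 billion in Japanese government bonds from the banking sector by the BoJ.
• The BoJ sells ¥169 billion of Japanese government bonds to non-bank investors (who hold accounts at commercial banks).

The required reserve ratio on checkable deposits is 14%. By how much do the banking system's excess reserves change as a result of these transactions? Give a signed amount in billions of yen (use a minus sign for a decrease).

+¥119.54 billion

Government spending ¥179 billion: reserves +¥179B, deposits +¥179B.
Asset purchase (from non-banks) ¥24 billion: reserves +¥24B, deposits +¥24B.
Currency withdrawal ¥345 billion: reserves −¥345B, deposits −¥345B.
OMO purchase (from banks) ¥387 billion: reserves +¥387B, deposits 0.
Asset sale (to non-banks) ¥169 billion: reserves −¥169B, deposits −¥169B.
Totals: Δreserves = +¥76B, Δdeposits = −¥311B.
Δrequired reserves = 14% × −¥311B = −¥43.54B.
Δexcess reserves = Δreserves − Δrequired = +¥76B − (−¥43.54B) = +¥119.54 billion.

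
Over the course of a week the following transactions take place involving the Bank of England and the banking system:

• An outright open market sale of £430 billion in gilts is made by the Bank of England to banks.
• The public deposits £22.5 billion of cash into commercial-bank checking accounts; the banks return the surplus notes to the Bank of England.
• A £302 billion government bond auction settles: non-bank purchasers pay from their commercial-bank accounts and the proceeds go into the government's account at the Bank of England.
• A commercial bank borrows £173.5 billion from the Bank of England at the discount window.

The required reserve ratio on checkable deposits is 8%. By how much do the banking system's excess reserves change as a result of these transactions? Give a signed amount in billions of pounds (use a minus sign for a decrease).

OMO sale (to banks) £430 billion: reserves −£430B, deposits 0.
Currency deposit £22.5 billion: reserves +£22.5B, deposits +£22.5B.
Government account inflow £302 billion: reserves −£302B, deposits −£302B.
Discount-window loan £173.5 billion: reserves +£173.5B, deposits 0.
Totals: Δreserves = −£536B, Δdeposits = −£279.5B.
Δrequired reserves = 8% × −£279.5B = −£22.36B.
Δexcess reserves = Δreserves − Δrequired = −£536B − (−£22.36B) = -£513.64 billion.

-£513.64 billion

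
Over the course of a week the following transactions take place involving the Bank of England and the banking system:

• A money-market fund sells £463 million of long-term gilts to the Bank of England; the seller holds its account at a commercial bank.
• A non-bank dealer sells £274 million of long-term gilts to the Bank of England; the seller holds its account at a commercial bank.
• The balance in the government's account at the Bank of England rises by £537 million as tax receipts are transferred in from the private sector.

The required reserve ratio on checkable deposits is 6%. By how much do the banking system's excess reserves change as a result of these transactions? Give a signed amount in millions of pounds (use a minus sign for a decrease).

Asset purchase (from non-banks) £463 million: reserves +£463M, deposits +£463M.
Asset purchase (from non-banks) £274 million: reserves +£274M, deposits +£274M.
Government account inflow £537 million: reserves −£537M, deposits −£537M.
Totals: Δreserves = +£200M, Δdeposits = +£200M.
Δrequired reserves = 6% × +£200M = +£12M.
Δexcess reserves = Δreserves − Δrequired = +£200M − (+£12M) = +£188 million.

+£188 million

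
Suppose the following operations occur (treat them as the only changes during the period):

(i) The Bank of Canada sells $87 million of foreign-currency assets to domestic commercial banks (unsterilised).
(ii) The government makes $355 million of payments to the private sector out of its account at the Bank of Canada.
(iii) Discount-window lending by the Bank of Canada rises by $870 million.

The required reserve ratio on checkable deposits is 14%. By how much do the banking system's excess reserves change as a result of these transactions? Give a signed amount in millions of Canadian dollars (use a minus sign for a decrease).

+$1088.3 million

FX sale $87 million: reserves −$87M, deposits 0.
Government spending $355 million: reserves +$355M, deposits +$355M.
Discount-window loan $870 million: reserves +$870M, deposits 0.
Totals: Δreserves = +$1138M, Δdeposits = +$355M.
Δrequired reserves = 14% × +$355M = +$49.7M.
Δexcess reserves = Δreserves − Δrequired = +$1138M − (+$49.7M) = +$1088.3 million.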